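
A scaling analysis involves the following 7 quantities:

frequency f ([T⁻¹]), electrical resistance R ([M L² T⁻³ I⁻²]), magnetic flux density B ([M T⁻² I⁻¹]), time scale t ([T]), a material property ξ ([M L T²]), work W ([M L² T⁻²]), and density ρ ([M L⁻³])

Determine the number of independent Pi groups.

3

There are 7 variables and 4 base dimensions (M, L, T, I).
The dimension matrix has rank 4.
Independent dimensionless groups: 7 − 4 = 3.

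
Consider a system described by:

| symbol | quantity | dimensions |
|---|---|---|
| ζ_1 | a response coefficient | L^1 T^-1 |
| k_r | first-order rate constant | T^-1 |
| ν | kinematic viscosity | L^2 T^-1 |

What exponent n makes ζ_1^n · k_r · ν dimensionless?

-2

Balance the L exponent: (1)·n from ζ_1, plus (0) + (2) = 2 from the rest, must sum to zero.
n + 2 = 0, so n = -2.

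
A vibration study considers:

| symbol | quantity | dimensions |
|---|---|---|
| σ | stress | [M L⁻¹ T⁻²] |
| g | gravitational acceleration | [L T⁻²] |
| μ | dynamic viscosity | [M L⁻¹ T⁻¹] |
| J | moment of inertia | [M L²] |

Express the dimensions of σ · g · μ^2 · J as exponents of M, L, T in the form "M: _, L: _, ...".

M: 4, L: 0, T: -6

Collect each base-dimension exponent across the product:
  M: (1) + (0) + 2·(1) + (1) = 4
  L: (-1) + (1) + 2·(-1) + (2) = 0
  T: (-2) + (-2) + 2·(-1) + (0) = -6
So the dimensions are [M⁴ T⁻⁶].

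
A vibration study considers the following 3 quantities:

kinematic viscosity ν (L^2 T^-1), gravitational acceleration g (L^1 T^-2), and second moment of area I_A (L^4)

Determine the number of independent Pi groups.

There are 3 variables and 2 base dimensions (L, T).
The dimension matrix has rank 2.
Independent dimensionless groups: 3 − 2 = 1.

1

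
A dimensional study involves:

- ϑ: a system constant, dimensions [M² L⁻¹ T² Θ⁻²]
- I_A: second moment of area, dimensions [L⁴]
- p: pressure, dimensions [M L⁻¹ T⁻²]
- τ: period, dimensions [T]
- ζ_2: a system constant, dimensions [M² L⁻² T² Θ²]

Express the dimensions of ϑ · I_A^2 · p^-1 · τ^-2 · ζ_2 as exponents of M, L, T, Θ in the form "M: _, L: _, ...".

Collect each base-dimension exponent across the product:
  M: (2) + 2·(0) − (1) − 2·(0) + (2) = 3
  L: (-1) + 2·(4) − (-1) − 2·(0) + (-2) = 6
  T: (2) + 2·(0) − (-2) − 2·(1) + (2) = 4
  Θ: (-2) + 2·(0) − (0) − 2·(0) + (2) = 0
So the dimensions are [M³ L⁶ T⁴].

M: 3, L: 6, T: 4, Θ: 0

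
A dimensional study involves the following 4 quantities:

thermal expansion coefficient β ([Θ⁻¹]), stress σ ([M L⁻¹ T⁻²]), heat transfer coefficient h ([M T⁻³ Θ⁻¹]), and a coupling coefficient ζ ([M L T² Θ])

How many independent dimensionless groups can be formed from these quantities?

There are 4 variables and 4 base dimensions (M, L, T, Θ).
The dimension matrix has rank 4.
Independent dimensionless groups: 4 − 4 = 0.

0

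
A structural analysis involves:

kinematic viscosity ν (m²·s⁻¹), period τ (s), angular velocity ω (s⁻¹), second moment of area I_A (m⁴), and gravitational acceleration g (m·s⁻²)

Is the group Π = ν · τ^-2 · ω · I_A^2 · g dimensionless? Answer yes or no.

Sum the exponent of each base dimension across the product:
  L: [ν]_L − 2·[τ]_L + [ω]_L + 2·[I_A]_L + [g]_L = (2) − 2·(0) + (0) + 2·(4) + (1) = 11
  T: [ν]_T − 2·[τ]_T + [ω]_T + 2·[I_A]_T + [g]_T = (-1) − 2·(1) + (-1) + 2·(0) + (-2) = -6
Net dimensions [L¹¹ T⁻⁶] ≠ [1] — not dimensionless.

no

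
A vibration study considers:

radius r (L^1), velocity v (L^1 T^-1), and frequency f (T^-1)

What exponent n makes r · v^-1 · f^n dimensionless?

Balance the T exponent: (-1)·n from f, plus (0) − (-1) = 1 from the rest, must sum to zero.
−n + 1 = 0, so n = 1.

1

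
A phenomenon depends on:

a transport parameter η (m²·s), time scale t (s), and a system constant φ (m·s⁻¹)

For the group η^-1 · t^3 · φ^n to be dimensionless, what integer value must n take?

Balance the L exponent: (1)·n from φ, plus −(2) + 3·(0) = -2 from the rest, must sum to zero.
n − 2 = 0, so n = 2.

2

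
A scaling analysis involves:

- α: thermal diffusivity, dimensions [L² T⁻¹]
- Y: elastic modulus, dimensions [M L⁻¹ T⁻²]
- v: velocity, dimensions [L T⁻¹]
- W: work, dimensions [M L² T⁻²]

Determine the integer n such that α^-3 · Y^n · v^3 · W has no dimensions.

-1

Balance the M exponent: (1)·n from Y, plus −3·(0) + 3·(0) + (1) = 1 from the rest, must sum to zero.
n + 1 = 0, so n = -1.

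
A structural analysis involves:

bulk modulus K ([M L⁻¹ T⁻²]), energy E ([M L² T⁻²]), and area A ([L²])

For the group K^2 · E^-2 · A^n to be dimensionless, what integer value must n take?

Balance the L exponent: (2)·n from A, plus 2·(-1) − 2·(2) = -6 from the rest, must sum to zero.
2n − 6 = 0, so n = 3.

3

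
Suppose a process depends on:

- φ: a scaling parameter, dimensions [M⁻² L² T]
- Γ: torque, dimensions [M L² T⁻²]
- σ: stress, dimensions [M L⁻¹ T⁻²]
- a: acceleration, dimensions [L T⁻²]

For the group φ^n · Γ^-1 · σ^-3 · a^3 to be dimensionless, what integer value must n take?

-2

Balance the M exponent: (-2)·n from φ, plus −(1) − 3·(1) + 3·(0) = -4 from the rest, must sum to zero.
-2n − 4 = 0, so n = -2.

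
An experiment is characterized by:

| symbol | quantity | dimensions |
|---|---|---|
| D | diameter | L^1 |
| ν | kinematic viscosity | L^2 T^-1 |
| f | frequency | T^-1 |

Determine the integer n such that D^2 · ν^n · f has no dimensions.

-1

Balance the L exponent: (2)·n from ν, plus 2·(1) + (0) = 2 from the rest, must sum to zero.
2n + 2 = 0, so n = -1.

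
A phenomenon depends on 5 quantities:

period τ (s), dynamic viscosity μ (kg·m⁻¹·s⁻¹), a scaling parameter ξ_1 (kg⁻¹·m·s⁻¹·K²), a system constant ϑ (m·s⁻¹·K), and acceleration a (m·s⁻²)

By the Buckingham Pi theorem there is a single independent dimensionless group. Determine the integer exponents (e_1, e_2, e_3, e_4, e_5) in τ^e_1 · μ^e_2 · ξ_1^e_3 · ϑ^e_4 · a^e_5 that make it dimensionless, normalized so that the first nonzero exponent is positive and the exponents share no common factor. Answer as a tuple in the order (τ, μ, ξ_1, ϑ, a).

M: e_1·(0) + e_2·(1) + e_3·(-1) + e_4·(0) + e_5·(0) = 0
L: e_1·(0) + e_2·(-1) + e_3·(1) + e_4·(1) + e_5·(1) = 0
T: e_1·(1) + e_2·(-1) + e_3·(-1) + e_4·(-1) + e_5·(-2) = 0
Θ: e_1·(0) + e_2·(0) + e_3·(2) + e_4·(1) + e_5·(0) = 0
Solving this homogeneous linear system for the smallest-integer solution (first nonzero entry positive) gives (4, 1, 1, -2, 2).

(4, 1, 1, -2, 2)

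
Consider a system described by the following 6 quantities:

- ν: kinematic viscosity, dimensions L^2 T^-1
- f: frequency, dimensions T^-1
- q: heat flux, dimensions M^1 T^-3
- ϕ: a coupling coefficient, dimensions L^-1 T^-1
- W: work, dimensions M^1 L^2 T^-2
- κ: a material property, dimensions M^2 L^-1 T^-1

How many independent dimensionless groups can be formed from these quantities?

There are 6 variables and 3 base dimensions (M, L, T).
The dimension matrix has rank 3.
Independent dimensionless groups: 6 − 3 = 3.

3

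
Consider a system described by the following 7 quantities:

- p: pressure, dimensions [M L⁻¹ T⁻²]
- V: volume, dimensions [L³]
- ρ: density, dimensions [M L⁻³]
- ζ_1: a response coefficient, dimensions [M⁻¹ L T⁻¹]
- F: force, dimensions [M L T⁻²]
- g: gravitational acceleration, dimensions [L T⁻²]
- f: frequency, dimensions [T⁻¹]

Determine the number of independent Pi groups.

There are 7 variables and 3 base dimensions (M, L, T).
The dimension matrix has rank 3.
Independent dimensionless groups: 7 − 3 = 4.

4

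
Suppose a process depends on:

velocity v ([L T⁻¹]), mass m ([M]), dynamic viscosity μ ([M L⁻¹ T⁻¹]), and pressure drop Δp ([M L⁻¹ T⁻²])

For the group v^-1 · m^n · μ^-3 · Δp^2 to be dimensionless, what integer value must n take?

Balance the M exponent: (1)·n from m, plus −(0) − 3·(1) + 2·(1) = -1 from the rest, must sum to zero.
n − 1 = 0, so n = 1.

1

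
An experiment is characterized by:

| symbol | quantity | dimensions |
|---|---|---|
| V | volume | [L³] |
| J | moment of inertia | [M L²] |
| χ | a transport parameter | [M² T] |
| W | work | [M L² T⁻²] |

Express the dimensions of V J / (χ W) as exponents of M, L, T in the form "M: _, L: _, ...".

Collect each base-dimension exponent across the product:
  M: (0) + (1) − (2) − (1) = -2
  L: (3) + (2) − (0) − (2) = 3
  T: (0) + (0) − (1) − (-2) = 1
So the dimensions are [M⁻² L³ T].

M: -2, L: 3, T: 1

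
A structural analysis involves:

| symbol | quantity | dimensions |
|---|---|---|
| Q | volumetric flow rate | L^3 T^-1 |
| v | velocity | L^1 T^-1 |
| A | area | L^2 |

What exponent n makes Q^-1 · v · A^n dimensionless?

Balance the L exponent: (2)·n from A, plus −(3) + (1) = -2 from the rest, must sum to zero.
2n − 2 = 0, so n = 1.

1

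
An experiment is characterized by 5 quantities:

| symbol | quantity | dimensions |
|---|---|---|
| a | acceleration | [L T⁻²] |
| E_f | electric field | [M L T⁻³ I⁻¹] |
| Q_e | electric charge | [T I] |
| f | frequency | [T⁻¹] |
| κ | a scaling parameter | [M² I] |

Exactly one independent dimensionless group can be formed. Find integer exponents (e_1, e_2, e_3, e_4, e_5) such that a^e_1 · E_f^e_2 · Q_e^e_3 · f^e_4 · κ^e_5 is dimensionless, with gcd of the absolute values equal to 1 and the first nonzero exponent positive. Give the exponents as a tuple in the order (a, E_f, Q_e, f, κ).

(2, -2, -3, -1, 1)

M: e_1·(0) + e_2·(1) + e_3·(0) + e_4·(0) + e_5·(2) = 0
L: e_1·(1) + e_2·(1) + e_3·(0) + e_4·(0) + e_5·(0) = 0
T: e_1·(-2) + e_2·(-3) + e_3·(1) + e_4·(-1) + e_5·(0) = 0
I: e_1·(0) + e_2·(-1) + e_3·(1) + e_4·(0) + e_5·(1) = 0
Solving this homogeneous linear system for the smallest-integer solution (first nonzero entry positive) gives (2, -2, -3, -1, 1).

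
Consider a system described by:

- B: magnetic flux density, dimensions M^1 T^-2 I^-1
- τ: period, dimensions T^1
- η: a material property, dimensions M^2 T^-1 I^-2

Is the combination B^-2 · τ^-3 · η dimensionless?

yes

Sum the exponent of each base dimension across the product:
  M: −2·[B]_M − 3·[τ]_M + [η]_M = −2·(1) − 3·(0) + (2) = 0
  L: −2·[B]_L − 3·[τ]_L + [η]_L = −2·(0) − 3·(0) + (0) = 0
  T: −2·[B]_T − 3·[τ]_T + [η]_T = −2·(-2) − 3·(1) + (-1) = 0
  I: −2·[B]_I − 3·[τ]_I + [η]_I = −2·(-1) − 3·(0) + (-2) = 0
All base exponents vanish — dimensionless.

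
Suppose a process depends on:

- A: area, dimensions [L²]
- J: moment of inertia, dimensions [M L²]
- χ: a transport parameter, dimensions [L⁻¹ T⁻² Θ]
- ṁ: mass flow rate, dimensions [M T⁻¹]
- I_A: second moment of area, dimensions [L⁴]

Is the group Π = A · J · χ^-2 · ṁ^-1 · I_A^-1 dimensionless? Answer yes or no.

no

Sum the exponent of each base dimension across the product:
  M: [A]_M + [J]_M − 2·[χ]_M − [ṁ]_M − [I_A]_M = (0) + (1) − 2·(0) − (1) − (0) = 0
  L: [A]_L + [J]_L − 2·[χ]_L − [ṁ]_L − [I_A]_L = (2) + (2) − 2·(-1) − (0) − (4) = 2
  T: [A]_T + [J]_T − 2·[χ]_T − [ṁ]_T − [I_A]_T = (0) + (0) − 2·(-2) − (-1) − (0) = 5
  Θ: [A]_Θ + [J]_Θ − 2·[χ]_Θ − [ṁ]_Θ − [I_A]_Θ = (0) + (0) − 2·(1) − (0) − (0) = -2
Net dimensions [L² T⁵ Θ⁻²] ≠ [1] — not dimensionless.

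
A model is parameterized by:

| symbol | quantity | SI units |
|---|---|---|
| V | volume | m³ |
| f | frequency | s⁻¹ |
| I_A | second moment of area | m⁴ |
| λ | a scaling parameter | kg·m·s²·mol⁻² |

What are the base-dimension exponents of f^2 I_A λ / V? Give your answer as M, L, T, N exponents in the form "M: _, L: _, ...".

M: 1, L: 2, T: 0, N: -2

Collect each base-dimension exponent across the product:
  M: −(0) + 2·(0) + (0) + (1) = 1
  L: −(3) + 2·(0) + (4) + (1) = 2
  T: −(0) + 2·(-1) + (0) + (2) = 0
  N: −(0) + 2·(0) + (0) + (-2) = -2
So the dimensions are [M L² N⁻²].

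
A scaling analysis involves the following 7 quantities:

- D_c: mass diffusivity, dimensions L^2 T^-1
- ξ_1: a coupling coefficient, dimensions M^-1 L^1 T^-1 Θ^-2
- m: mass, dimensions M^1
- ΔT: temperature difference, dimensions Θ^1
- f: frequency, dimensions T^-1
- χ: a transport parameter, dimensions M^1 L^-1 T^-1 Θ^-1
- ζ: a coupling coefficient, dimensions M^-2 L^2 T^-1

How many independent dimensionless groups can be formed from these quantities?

There are 7 variables and 4 base dimensions (M, L, T, Θ).
The dimension matrix has rank 4.
Independent dimensionless groups: 7 − 4 = 3.

3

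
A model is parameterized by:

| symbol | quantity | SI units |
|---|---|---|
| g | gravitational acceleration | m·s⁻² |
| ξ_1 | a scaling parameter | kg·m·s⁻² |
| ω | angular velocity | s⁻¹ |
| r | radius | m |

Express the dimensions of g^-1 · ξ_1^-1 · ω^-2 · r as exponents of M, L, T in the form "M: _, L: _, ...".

Collect each base-dimension exponent across the product:
  M: −(0) − (1) − 2·(0) + (0) = -1
  L: −(1) − (1) − 2·(0) + (1) = -1
  T: −(-2) − (-2) − 2·(-1) + (0) = 6
So the dimensions are [M⁻¹ L⁻¹ T⁶].

M: -1, L: -1, T: 6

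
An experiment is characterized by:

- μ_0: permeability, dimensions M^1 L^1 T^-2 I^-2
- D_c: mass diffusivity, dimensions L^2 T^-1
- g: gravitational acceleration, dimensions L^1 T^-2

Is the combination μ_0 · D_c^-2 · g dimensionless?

Sum the exponent of each base dimension across the product:
  M: [μ_0]_M − 2·[D_c]_M + [g]_M = (1) − 2·(0) + (0) = 1
  L: [μ_0]_L − 2·[D_c]_L + [g]_L = (1) − 2·(2) + (1) = -2
  T: [μ_0]_T − 2·[D_c]_T + [g]_T = (-2) − 2·(-1) + (-2) = -2
  I: [μ_0]_I − 2·[D_c]_I + [g]_I = (-2) − 2·(0) + (0) = -2
Net dimensions [M L⁻² T⁻² I⁻²] ≠ [1] — not dimensionless.

no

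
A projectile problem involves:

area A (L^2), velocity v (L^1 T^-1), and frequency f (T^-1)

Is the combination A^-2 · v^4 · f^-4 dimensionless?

Sum the exponent of each base dimension across the product:
  L: −2·[A]_L + 4·[v]_L − 4·[f]_L = −2·(2) + 4·(1) − 4·(0) = 0
  T: −2·[A]_T + 4·[v]_T − 4·[f]_T = −2·(0) + 4·(-1) − 4·(-1) = 0
All base exponents vanish — dimensionless.

yes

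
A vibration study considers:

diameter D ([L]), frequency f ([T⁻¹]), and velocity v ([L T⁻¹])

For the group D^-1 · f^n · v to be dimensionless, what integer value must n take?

Balance the T exponent: (-1)·n from f, plus −(0) + (-1) = -1 from the rest, must sum to zero.
−n − 1 = 0, so n = -1.

-1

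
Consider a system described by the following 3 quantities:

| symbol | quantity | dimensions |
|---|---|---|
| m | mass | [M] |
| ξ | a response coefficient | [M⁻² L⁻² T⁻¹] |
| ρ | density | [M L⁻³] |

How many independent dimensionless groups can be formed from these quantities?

0

There are 3 variables and 3 base dimensions (M, L, T).
The dimension matrix has rank 3.
Independent dimensionless groups: 3 − 3 = 0.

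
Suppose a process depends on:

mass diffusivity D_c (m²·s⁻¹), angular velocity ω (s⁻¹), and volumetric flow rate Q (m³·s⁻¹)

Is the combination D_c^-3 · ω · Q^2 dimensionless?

Sum the exponent of each base dimension across the product:
  M: −3·[D_c]_M + [ω]_M + 2·[Q]_M = −3·(0) + (0) + 2·(0) = 0
  L: −3·[D_c]_L + [ω]_L + 2·[Q]_L = −3·(2) + (0) + 2·(3) = 0
  T: −3·[D_c]_T + [ω]_T + 2·[Q]_T = −3·(-1) + (-1) + 2·(-1) = 0
  Θ: −3·[D_c]_Θ + [ω]_Θ + 2·[Q]_Θ = −3·(0) + (0) + 2·(0) = 0
All base exponents vanish — dimensionless.

yes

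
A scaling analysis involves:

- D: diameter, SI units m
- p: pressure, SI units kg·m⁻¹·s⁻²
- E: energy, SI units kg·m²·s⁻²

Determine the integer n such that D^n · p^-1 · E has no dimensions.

Balance the L exponent: (1)·n from D, plus −(-1) + (2) = 3 from the rest, must sum to zero.
n + 3 = 0, so n = -3.

-3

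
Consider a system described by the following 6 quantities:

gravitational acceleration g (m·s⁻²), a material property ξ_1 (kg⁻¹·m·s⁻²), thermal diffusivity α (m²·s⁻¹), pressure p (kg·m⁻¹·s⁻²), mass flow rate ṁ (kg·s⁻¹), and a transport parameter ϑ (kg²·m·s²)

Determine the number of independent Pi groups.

3

There are 6 variables and 3 base dimensions (M, L, T).
The dimension matrix has rank 3.
Independent dimensionless groups: 6 − 3 = 3.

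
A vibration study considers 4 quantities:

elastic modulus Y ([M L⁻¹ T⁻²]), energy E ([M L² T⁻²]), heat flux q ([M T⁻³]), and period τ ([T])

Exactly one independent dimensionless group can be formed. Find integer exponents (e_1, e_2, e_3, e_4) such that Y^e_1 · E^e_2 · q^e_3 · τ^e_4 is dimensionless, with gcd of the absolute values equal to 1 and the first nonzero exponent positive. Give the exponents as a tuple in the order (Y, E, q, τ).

(2, 1, -3, -3)

M: e_1·(1) + e_2·(1) + e_3·(1) + e_4·(0) = 0
L: e_1·(-1) + e_2·(2) + e_3·(0) + e_4·(0) = 0
T: e_1·(-2) + e_2·(-2) + e_3·(-3) + e_4·(1) = 0
Solving this homogeneous linear system for the smallest-integer solution (first nonzero entry positive) gives (2, 1, -3, -3).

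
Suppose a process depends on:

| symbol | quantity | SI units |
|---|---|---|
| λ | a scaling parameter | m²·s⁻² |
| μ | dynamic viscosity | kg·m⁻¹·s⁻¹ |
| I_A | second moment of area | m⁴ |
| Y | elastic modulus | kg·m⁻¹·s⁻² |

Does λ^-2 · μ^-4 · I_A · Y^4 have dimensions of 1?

yes

Sum the exponent of each base dimension across the product:
  M: −2·[λ]_M − 4·[μ]_M + [I_A]_M + 4·[Y]_M = −2·(0) − 4·(1) + (0) + 4·(1) = 0
  L: −2·[λ]_L − 4·[μ]_L + [I_A]_L + 4·[Y]_L = −2·(2) − 4·(-1) + (4) + 4·(-1) = 0
  T: −2·[λ]_T − 4·[μ]_T + [I_A]_T + 4·[Y]_T = −2·(-2) − 4·(-1) + (0) + 4·(-2) = 0
All base exponents vanish — dimensionless.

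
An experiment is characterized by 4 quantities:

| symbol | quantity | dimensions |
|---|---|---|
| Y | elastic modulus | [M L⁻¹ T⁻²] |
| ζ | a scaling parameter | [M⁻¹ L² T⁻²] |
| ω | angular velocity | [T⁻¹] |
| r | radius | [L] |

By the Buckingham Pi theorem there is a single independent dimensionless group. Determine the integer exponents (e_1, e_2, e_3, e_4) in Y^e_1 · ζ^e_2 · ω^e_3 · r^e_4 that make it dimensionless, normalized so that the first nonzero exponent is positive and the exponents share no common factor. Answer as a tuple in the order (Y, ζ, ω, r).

M: e_1·(1) + e_2·(-1) + e_3·(0) + e_4·(0) = 0
L: e_1·(-1) + e_2·(2) + e_3·(0) + e_4·(1) = 0
T: e_1·(-2) + e_2·(-2) + e_3·(-1) + e_4·(0) = 0
Solving this homogeneous linear system for the smallest-integer solution (first nonzero entry positive) gives (1, 1, -4, -1).

(1, 1, -4, -1)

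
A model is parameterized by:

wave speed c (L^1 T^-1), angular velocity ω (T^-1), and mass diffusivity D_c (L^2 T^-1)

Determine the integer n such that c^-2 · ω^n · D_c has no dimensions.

1

Balance the T exponent: (-1)·n from ω, plus −2·(-1) + (-1) = 1 from the rest, must sum to zero.
−n + 1 = 0, so n = 1.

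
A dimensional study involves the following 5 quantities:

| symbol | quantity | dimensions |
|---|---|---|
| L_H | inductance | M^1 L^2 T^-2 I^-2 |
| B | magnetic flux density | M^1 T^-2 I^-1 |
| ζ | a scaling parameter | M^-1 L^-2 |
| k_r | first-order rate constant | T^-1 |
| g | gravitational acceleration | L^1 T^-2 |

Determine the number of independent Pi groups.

There are 5 variables and 4 base dimensions (M, L, T, I).
The dimension matrix has rank 4.
Independent dimensionless groups: 5 − 4 = 1.

1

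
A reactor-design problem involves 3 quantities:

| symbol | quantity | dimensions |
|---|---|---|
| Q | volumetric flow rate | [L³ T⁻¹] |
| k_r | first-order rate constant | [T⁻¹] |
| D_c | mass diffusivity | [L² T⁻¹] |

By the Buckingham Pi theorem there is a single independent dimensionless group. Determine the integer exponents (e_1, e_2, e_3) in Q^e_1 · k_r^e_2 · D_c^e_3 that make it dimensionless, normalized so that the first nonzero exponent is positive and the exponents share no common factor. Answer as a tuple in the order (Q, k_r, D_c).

(2, 1, -3)

L: e_1·(3) + e_2·(0) + e_3·(2) = 0
T: e_1·(-1) + e_2·(-1) + e_3·(-1) = 0
Solving this homogeneous linear system for the smallest-integer solution (first nonzero entry positive) gives (2, 1, -3).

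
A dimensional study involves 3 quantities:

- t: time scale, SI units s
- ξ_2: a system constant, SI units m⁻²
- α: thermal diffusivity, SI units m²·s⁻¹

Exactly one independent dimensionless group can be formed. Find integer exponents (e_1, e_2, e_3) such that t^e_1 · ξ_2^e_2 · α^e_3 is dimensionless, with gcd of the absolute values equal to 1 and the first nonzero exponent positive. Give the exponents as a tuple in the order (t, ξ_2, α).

(1, 1, 1)

L: e_1·(0) + e_2·(-2) + e_3·(2) = 0
T: e_1·(1) + e_2·(0) + e_3·(-1) = 0
Solving this homogeneous linear system for the smallest-integer solution (first nonzero entry positive) gives (1, 1, 1).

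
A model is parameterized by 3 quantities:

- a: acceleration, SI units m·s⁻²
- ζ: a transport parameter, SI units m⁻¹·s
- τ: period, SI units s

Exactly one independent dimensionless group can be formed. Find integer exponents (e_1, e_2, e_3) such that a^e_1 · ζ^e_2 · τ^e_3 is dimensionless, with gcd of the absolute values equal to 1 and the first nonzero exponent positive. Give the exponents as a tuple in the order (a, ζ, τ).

L: e_1·(1) + e_2·(-1) + e_3·(0) = 0
T: e_1·(-2) + e_2·(1) + e_3·(1) = 0
Solving this homogeneous linear system for the smallest-integer solution (first nonzero entry positive) gives (1, 1, 1).

(1, 1, 1)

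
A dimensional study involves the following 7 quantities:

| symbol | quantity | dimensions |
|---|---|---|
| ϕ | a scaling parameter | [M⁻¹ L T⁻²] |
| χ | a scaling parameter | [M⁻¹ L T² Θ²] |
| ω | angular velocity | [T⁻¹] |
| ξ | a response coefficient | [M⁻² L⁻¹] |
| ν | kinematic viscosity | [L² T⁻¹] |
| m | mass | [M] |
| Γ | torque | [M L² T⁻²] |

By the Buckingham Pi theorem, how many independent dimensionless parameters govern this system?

There are 7 variables and 4 base dimensions (M, L, T, Θ).
The dimension matrix has rank 4.
Independent dimensionless groups: 7 − 4 = 3.

3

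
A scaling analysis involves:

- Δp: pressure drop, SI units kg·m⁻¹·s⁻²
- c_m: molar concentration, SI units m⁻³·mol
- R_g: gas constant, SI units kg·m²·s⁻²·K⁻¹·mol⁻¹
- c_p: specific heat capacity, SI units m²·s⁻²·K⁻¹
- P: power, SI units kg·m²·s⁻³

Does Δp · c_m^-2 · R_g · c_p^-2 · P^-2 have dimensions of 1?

Sum the exponent of each base dimension across the product:
  M: [Δp]_M − 2·[c_m]_M + [R_g]_M − 2·[c_p]_M − 2·[P]_M = (1) − 2·(0) + (1) − 2·(0) − 2·(1) = 0
  L: [Δp]_L − 2·[c_m]_L + [R_g]_L − 2·[c_p]_L − 2·[P]_L = (-1) − 2·(-3) + (2) − 2·(2) − 2·(2) = -1
  T: [Δp]_T − 2·[c_m]_T + [R_g]_T − 2·[c_p]_T − 2·[P]_T = (-2) − 2·(0) + (-2) − 2·(-2) − 2·(-3) = 6
  Θ: [Δp]_Θ − 2·[c_m]_Θ + [R_g]_Θ − 2·[c_p]_Θ − 2·[P]_Θ = (0) − 2·(0) + (-1) − 2·(-1) − 2·(0) = 1
  N: [Δp]_N − 2·[c_m]_N + [R_g]_N − 2·[c_p]_N − 2·[P]_N = (0) − 2·(1) + (-1) − 2·(0) − 2·(0) = -3
Net dimensions [L⁻¹ T⁶ Θ N⁻³] ≠ [1] — not dimensionless.

no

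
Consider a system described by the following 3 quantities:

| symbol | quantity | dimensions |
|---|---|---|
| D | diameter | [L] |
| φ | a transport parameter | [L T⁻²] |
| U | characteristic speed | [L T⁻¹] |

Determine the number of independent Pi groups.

There are 3 variables and 2 base dimensions (L, T).
The dimension matrix has rank 2.
Independent dimensionless groups: 3 − 2 = 1.

1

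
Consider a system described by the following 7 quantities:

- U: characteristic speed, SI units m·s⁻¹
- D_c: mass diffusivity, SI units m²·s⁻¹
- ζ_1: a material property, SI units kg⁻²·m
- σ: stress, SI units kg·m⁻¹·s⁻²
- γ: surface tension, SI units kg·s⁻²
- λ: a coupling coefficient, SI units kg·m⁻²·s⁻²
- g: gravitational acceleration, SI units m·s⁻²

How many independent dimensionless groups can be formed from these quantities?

4

There are 7 variables and 3 base dimensions (M, L, T).
The dimension matrix has rank 3.
Independent dimensionless groups: 7 − 3 = 4.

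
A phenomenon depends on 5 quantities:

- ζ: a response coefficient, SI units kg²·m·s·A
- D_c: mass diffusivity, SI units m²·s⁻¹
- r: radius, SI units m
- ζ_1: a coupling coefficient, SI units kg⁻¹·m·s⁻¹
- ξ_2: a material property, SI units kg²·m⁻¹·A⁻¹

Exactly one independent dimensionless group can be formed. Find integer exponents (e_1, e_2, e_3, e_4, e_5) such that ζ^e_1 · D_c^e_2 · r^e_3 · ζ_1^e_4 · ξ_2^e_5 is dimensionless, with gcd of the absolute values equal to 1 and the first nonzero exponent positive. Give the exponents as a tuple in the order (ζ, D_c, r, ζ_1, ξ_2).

(1, -3, 2, 4, 1)

M: e_1·(2) + e_2·(0) + e_3·(0) + e_4·(-1) + e_5·(2) = 0
L: e_1·(1) + e_2·(2) + e_3·(1) + e_4·(1) + e_5·(-1) = 0
T: e_1·(1) + e_2·(-1) + e_3·(0) + e_4·(-1) + e_5·(0) = 0
I: e_1·(1) + e_2·(0) + e_3·(0) + e_4·(0) + e_5·(-1) = 0
Solving this homogeneous linear system for the smallest-integer solution (first nonzero entry positive) gives (1, -3, 2, 4, 1).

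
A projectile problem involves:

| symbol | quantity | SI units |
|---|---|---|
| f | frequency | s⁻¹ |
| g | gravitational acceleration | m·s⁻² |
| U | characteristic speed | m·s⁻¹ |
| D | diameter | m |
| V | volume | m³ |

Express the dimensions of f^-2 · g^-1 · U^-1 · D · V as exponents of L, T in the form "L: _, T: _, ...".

Collect each base-dimension exponent across the product:
  L: −2·(0) − (1) − (1) + (1) + (3) = 2
  T: −2·(-1) − (-2) − (-1) + (0) + (0) = 5
So the dimensions are [L² T⁵].

L: 2, T: 5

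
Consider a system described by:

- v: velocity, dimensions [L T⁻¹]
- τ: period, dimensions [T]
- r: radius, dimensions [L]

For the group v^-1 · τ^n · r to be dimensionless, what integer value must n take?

-1

Balance the T exponent: (1)·n from τ, plus −(-1) + (0) = 1 from the rest, must sum to zero.
n + 1 = 0, so n = -1.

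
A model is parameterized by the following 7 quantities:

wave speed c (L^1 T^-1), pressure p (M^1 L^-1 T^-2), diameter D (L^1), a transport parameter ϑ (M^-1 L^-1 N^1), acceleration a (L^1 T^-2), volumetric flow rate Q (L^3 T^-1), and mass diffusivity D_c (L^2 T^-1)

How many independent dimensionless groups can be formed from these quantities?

There are 7 variables and 4 base dimensions (M, L, T, N).
The dimension matrix has rank 4.
Independent dimensionless groups: 7 − 4 = 3.

3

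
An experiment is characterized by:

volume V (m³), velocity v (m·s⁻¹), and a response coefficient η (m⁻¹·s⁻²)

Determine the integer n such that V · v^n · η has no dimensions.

-2

Balance the L exponent: (1)·n from v, plus (3) + (-1) = 2 from the rest, must sum to zero.
n + 2 = 0, so n = -2.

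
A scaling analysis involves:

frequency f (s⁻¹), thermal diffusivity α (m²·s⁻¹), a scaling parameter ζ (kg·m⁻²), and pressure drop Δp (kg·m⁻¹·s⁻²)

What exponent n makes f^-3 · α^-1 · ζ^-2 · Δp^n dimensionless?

2

Balance the M exponent: (1)·n from Δp, plus −3·(0) − (0) − 2·(1) = -2 from the rest, must sum to zero.
n − 2 = 0, so n = 2.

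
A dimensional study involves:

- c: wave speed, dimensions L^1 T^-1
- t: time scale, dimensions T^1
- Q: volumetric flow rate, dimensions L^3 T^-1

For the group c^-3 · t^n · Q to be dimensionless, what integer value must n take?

Balance the T exponent: (1)·n from t, plus −3·(-1) + (-1) = 2 from the rest, must sum to zero.
n + 2 = 0, so n = -2.

-2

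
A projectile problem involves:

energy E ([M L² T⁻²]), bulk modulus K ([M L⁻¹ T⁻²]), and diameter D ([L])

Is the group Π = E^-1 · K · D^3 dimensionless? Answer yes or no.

yes

Sum the exponent of each base dimension across the product:
  M: −[E]_M + [K]_M + 3·[D]_M = −(1) + (1) + 3·(0) = 0
  L: −[E]_L + [K]_L + 3·[D]_L = −(2) + (-1) + 3·(1) = 0
  T: −[E]_T + [K]_T + 3·[D]_T = −(-2) + (-2) + 3·(0) = 0
All base exponents vanish — dimensionless.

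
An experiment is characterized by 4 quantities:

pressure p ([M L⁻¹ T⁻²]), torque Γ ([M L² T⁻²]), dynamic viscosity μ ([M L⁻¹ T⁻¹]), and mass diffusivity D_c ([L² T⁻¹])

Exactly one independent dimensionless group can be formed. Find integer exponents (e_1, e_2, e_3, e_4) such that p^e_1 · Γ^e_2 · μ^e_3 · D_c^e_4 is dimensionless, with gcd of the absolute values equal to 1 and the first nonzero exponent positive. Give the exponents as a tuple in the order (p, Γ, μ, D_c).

(1, 2, -3, -3)

M: e_1·(1) + e_2·(1) + e_3·(1) + e_4·(0) = 0
L: e_1·(-1) + e_2·(2) + e_3·(-1) + e_4·(2) = 0
T: e_1·(-2) + e_2·(-2) + e_3·(-1) + e_4·(-1) = 0
Solving this homogeneous linear system for the smallest-integer solution (first nonzero entry positive) gives (1, 2, -3, -3).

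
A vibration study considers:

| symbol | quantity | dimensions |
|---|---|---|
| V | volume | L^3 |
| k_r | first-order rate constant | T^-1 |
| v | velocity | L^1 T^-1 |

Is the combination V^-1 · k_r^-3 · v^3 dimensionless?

yes

Sum the exponent of each base dimension across the product:
  M: −[V]_M − 3·[k_r]_M + 3·[v]_M = −(0) − 3·(0) + 3·(0) = 0
  L: −[V]_L − 3·[k_r]_L + 3·[v]_L = −(3) − 3·(0) + 3·(1) = 0
  T: −[V]_T − 3·[k_r]_T + 3·[v]_T = −(0) − 3·(-1) + 3·(-1) = 0
All base exponents vanish — dimensionless.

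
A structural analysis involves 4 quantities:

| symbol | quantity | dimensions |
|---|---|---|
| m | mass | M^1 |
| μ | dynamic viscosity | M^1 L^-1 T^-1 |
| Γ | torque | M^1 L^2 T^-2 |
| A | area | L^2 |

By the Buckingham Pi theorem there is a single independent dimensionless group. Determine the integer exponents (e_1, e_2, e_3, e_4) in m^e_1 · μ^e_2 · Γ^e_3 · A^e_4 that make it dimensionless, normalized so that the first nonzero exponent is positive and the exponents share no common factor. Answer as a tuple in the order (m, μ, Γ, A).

(1, -2, 1, -2)

M: e_1·(1) + e_2·(1) + e_3·(1) + e_4·(0) = 0
L: e_1·(0) + e_2·(-1) + e_3·(2) + e_4·(2) = 0
T: e_1·(0) + e_2·(-1) + e_3·(-2) + e_4·(0) = 0
Solving this homogeneous linear system for the smallest-integer solution (first nonzero entry positive) gives (1, -2, 1, -2).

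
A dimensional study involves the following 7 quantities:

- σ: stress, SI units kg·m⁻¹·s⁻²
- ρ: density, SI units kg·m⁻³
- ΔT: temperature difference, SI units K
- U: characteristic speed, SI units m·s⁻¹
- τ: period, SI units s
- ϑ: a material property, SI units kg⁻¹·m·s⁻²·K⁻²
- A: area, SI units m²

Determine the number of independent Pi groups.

There are 7 variables and 4 base dimensions (M, L, T, Θ).
The dimension matrix has rank 4.
Independent dimensionless groups: 7 − 4 = 3.

3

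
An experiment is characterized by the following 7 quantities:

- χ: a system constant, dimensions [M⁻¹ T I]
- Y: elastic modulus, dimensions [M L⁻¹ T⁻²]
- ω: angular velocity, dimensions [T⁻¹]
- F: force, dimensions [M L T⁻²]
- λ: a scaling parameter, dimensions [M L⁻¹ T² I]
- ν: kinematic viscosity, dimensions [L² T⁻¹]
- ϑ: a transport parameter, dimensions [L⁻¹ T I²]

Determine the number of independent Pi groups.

There are 7 variables and 4 base dimensions (M, L, T, I).
The dimension matrix has rank 4.
Independent dimensionless groups: 7 − 4 = 3.

3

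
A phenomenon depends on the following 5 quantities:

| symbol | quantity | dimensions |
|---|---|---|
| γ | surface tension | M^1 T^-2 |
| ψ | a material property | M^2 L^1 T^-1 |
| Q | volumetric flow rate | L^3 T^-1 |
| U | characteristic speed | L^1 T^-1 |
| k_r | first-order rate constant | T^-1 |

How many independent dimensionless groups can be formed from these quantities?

2

There are 5 variables and 3 base dimensions (M, L, T).
The dimension matrix has rank 3.
Independent dimensionless groups: 5 − 3 = 2.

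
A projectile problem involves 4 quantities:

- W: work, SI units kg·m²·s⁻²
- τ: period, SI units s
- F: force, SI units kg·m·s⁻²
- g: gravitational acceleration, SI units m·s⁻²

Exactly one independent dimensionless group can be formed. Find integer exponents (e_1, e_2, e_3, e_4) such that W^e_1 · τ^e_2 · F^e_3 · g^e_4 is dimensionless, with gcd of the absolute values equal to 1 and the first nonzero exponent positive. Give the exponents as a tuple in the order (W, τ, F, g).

(1, -2, -1, -1)

M: e_1·(1) + e_2·(0) + e_3·(1) + e_4·(0) = 0
L: e_1·(2) + e_2·(0) + e_3·(1) + e_4·(1) = 0
T: e_1·(-2) + e_2·(1) + e_3·(-2) + e_4·(-2) = 0
Solving this homogeneous linear system for the smallest-integer solution (first nonzero entry positive) gives (1, -2, -1, -1).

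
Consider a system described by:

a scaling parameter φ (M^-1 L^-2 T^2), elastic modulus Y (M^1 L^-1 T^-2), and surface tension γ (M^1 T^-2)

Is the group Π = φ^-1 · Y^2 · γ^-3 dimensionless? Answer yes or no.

Sum the exponent of each base dimension across the product:
  M: −[φ]_M + 2·[Y]_M − 3·[γ]_M = −(-1) + 2·(1) − 3·(1) = 0
  L: −[φ]_L + 2·[Y]_L − 3·[γ]_L = −(-2) + 2·(-1) − 3·(0) = 0
  T: −[φ]_T + 2·[Y]_T − 3·[γ]_T = −(2) + 2·(-2) − 3·(-2) = 0
All base exponents vanish — dimensionless.

yes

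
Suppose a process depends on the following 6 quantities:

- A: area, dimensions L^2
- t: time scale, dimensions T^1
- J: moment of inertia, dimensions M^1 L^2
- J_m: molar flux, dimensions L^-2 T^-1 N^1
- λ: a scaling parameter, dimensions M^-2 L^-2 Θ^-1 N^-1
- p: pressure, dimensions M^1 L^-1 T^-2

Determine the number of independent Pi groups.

1

There are 6 variables and 5 base dimensions (M, L, T, Θ, N).
The dimension matrix has rank 5.
Independent dimensionless groups: 6 − 5 = 1.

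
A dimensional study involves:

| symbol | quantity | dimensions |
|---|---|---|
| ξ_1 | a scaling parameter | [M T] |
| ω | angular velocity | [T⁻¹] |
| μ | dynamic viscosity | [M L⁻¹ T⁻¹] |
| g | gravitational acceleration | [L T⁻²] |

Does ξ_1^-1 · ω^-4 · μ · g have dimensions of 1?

Sum the exponent of each base dimension across the product:
  M: −[ξ_1]_M − 4·[ω]_M + [μ]_M + [g]_M = −(1) − 4·(0) + (1) + (0) = 0
  L: −[ξ_1]_L − 4·[ω]_L + [μ]_L + [g]_L = −(0) − 4·(0) + (-1) + (1) = 0
  T: −[ξ_1]_T − 4·[ω]_T + [μ]_T + [g]_T = −(1) − 4·(-1) + (-1) + (-2) = 0
All base exponents vanish — dimensionless.

yes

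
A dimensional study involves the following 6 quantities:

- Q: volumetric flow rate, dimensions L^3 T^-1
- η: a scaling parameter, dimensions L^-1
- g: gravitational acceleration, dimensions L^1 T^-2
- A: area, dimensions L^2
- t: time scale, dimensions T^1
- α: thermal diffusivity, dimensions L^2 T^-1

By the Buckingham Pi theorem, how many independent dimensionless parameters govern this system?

4

There are 6 variables and 2 base dimensions (L, T).
The dimension matrix has rank 2.
Independent dimensionless groups: 6 − 2 = 4.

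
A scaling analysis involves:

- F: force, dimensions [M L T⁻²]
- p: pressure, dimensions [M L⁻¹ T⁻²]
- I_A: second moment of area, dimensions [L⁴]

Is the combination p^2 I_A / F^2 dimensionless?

yes

Sum the exponent of each base dimension across the product:
  M: −2·[F]_M + 2·[p]_M + [I_A]_M = −2·(1) + 2·(1) + (0) = 0
  L: −2·[F]_L + 2·[p]_L + [I_A]_L = −2·(1) + 2·(-1) + (4) = 0
  T: −2·[F]_T + 2·[p]_T + [I_A]_T = −2·(-2) + 2·(-2) + (0) = 0
  N: −2·[F]_N + 2·[p]_N + [I_A]_N = −2·(0) + 2·(0) + (0) = 0
All base exponents vanish — dimensionless.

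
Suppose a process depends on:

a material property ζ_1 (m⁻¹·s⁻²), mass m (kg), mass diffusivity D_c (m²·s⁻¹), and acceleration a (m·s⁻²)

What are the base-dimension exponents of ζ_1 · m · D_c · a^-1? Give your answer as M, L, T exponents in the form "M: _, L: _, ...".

Collect each base-dimension exponent across the product:
  M: (0) + (1) + (0) − (0) = 1
  L: (-1) + (0) + (2) − (1) = 0
  T: (-2) + (0) + (-1) − (-2) = -1
So the dimensions are [M T⁻¹].

M: 1, L: 0, T: -1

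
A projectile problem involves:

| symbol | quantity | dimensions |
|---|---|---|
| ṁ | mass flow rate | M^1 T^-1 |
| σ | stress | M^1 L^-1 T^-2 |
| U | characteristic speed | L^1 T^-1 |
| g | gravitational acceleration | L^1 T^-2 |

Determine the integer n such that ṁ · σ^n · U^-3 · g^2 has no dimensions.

-1

Balance the M exponent: (1)·n from σ, plus (1) − 3·(0) + 2·(0) = 1 from the rest, must sum to zero.
n + 1 = 0, so n = -1.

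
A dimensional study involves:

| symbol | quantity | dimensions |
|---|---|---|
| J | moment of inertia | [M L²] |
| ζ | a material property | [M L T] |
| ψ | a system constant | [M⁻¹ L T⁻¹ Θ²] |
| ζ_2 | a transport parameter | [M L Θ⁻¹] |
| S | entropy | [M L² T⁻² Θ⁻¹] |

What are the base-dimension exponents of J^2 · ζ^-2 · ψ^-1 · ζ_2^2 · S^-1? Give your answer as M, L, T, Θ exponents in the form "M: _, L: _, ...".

M: 2, L: 1, T: 1, Θ: -3

Collect each base-dimension exponent across the product:
  M: 2·(1) − 2·(1) − (-1) + 2·(1) − (1) = 2
  L: 2·(2) − 2·(1) − (1) + 2·(1) − (2) = 1
  T: 2·(0) − 2·(1) − (-1) + 2·(0) − (-2) = 1
  Θ: 2·(0) − 2·(0) − (2) + 2·(-1) − (-1) = -3
So the dimensions are [M² L T Θ⁻³].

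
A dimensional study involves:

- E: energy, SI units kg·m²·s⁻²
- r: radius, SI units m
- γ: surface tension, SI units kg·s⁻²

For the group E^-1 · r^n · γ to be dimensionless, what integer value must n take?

2

Balance the L exponent: (1)·n from r, plus −(2) + (0) = -2 from the rest, must sum to zero.
n − 2 = 0, so n = 2.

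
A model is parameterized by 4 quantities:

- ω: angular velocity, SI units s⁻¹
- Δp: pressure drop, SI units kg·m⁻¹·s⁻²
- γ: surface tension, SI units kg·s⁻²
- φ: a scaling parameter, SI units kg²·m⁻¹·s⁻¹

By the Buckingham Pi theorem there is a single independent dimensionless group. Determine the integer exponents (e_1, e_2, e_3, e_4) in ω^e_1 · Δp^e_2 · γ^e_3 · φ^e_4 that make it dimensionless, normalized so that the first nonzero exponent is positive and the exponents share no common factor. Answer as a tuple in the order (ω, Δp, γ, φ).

(3, -1, -1, 1)

M: e_1·(0) + e_2·(1) + e_3·(1) + e_4·(2) = 0
L: e_1·(0) + e_2·(-1) + e_3·(0) + e_4·(-1) = 0
T: e_1·(-1) + e_2·(-2) + e_3·(-2) + e_4·(-1) = 0
Solving this homogeneous linear system for the smallest-integer solution (first nonzero entry positive) gives (3, -1, -1, 1).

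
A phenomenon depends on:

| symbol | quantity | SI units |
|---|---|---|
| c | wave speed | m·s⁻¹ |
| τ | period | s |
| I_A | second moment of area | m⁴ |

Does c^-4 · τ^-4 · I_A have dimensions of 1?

yes

Sum the exponent of each base dimension across the product:
  M: −4·[c]_M − 4·[τ]_M + [I_A]_M = −4·(0) − 4·(0) + (0) = 0
  L: −4·[c]_L − 4·[τ]_L + [I_A]_L = −4·(1) − 4·(0) + (4) = 0
  T: −4·[c]_T − 4·[τ]_T + [I_A]_T = −4·(-1) − 4·(1) + (0) = 0
All base exponents vanish — dimensionless.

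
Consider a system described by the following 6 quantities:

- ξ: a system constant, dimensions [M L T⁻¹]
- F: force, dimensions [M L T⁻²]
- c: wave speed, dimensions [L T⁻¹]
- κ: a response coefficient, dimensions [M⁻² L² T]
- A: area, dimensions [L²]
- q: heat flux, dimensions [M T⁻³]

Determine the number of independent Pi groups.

3

There are 6 variables and 3 base dimensions (M, L, T).
The dimension matrix has rank 3.
Independent dimensionless groups: 6 − 3 = 3.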